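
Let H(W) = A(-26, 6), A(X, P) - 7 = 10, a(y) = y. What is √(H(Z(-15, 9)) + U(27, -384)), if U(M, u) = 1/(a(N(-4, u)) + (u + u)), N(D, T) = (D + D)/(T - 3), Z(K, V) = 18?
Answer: √375384774998/148604 ≈ 4.1229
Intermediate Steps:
N(D, T) = 2*D/(-3 + T) (N(D, T) = (2*D)/(-3 + T) = 2*D/(-3 + T))
A(X, P) = 17 (A(X, P) = 7 + 10 = 17)
U(M, u) = 1/(-8/(-3 + u) + 2*u) (U(M, u) = 1/(2*(-4)/(-3 + u) + (u + u)) = 1/(-8/(-3 + u) + 2*u))
H(W) = 17
√(H(Z(-15, 9)) + U(27, -384)) = √(17 + (-3 - 384)/(2*(-4 - 384*(-3 - 384)))) = √(17 + (½)*(-387)/(-4 - 384*(-387))) = √(17 + (½)*(-387)/(-4 + 148608)) = √(17 + (½)*(-387)/148604) = √(17 + (½)*(1/148604)*(-387)) = √(17 - 387/297208) = √(5052149/297208) = √375384774998/148604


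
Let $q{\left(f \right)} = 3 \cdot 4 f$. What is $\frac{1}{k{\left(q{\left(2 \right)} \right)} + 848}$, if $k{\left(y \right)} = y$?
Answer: $\frac{1}{872} \approx 0.0011468$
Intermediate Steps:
$q{\left(f \right)} = 12 f$
$\frac{1}{k{\left(q{\left(2 \right)} \right)} + 848} = \frac{1}{12 \cdot 2 + 848} = \frac{1}{24 + 848} = \frac{1}{872}$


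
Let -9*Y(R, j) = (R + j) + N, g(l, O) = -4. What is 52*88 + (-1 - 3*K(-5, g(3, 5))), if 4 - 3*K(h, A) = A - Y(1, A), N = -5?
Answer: 41095/9 ≈ 4566.1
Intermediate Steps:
Y(R, j) = 5/9 - R/9 - j/9 (Y(R, j) = -((R + j) - 5)/9 = -(-5 + R + j)/9 = 5/9 - R/9 - j/9)
K(h, A) = 40/27 - 10*A/27 (K(h, A) = 4/3 - (A - (5/9 - ⅑*1 - A/9))/3 = 4/3 - (A - (5/9 - ⅑ - A/9))/3 = 4/3 - (A - (4/9 - A/9))/3 = 4/3 - (A + (-4/9 + A/9))/3 = 4/3 - (-4/9 + 10*A/9)/3 = 4/3 + (4/27 - 10*A/27) = 40/27 - 10*A/27)
52*88 + (-1 - 3*K(-5, g(3, 5))) = 52*88 + (-1 - 3*(40/27 - 10/27*(-4))) = 4576 + (-1 - 3*(40/27 + 40/27)) = 4576 + (-1 - 3*80/27) = 4576 + (-1 - 80/9) = 4576 - 89/9 = 41095/9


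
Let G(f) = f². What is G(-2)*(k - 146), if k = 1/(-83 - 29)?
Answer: -16353/28 ≈ -584.04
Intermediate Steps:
k = -1/112 (k = 1/(-112) = -1/112 ≈ -0.0089286)
G(-2)*(k - 146) = (-2)²*(-1/112 - 146) = 4*(-16353/112) = -16353/28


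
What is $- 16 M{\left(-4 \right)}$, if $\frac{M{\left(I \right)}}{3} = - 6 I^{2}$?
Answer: $4608$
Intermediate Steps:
$M{\left(I \right)} = - 18 I^{2}$ ($M{\left(I \right)} = 3 \left(- 6 I^{2}\right) = - 18 I^{2}$)
$- 16 M{\left(-4 \right)} = - 16 \left(- 18 \left(-4\right)^{2}\right) = - 16 \left(\left(-18\right) 16\right) = - 16 \left(-288\right) = \left(-1\right) \left(-4608\right) = 4608$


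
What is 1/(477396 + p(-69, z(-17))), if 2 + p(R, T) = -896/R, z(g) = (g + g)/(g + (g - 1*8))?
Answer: 69/32941082 ≈ 2.0946e-6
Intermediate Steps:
z(g) = 2*g/(-8 + 2*g) (z(g) = (2*g)/(g + (g - 8)) = (2*g)/(g + (-8 + g)) = (2*g)/(-8 + 2*g) = 2*g/(-8 + 2*g))
p(R, T) = -2 - 896/R
1/(477396 + p(-69, z(-17))) = 1/(477396 + (-2 - 896/(-69))) = 1/(477396 + (-2 - 896*(-1/69))) = 1/(477396 + (-2 + 896/69)) = 1/(477396 + 758/69) = 1/(32941082/69) = 69/32941082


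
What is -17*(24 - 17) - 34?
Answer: -153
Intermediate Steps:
-17*(24 - 17) - 34 = -17*7 - 34 = -119 - 34 = -153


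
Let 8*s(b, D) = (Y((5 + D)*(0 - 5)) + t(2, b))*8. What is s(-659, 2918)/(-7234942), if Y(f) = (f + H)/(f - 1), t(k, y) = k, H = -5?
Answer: -10963/26436478068 ≈ -4.1469e-7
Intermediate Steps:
Y(f) = (-5 + f)/(-1 + f) (Y(f) = (f - 5)/(f - 1) = (-5 + f)/(-1 + f))
s(b, D) = 2 + (-30 - 5*D)/(-26 - 5*D) (s(b, D) = (((-5 + (5 + D)*(0 - 5))/(-1 + (5 + D)*(0 - 5)) + 2)*8)/8 = (((-5 + (5 + D)*(-5))/(-1 + (5 + D)*(-5)) + 2)*8)/8 = (((-5 + (-25 - 5*D))/(-1 + (-25 - 5*D)) + 2)*8)/8 = (((-30 - 5*D)/(-26 - 5*D) + 2)*8)/8 = ((2 + (-30 - 5*D)/(-26 - 5*D))*8)/8 = (16 + 8*(-30 - 5*D)/(-26 - 5*D))/8 = 2 + (-30 - 5*D)/(-26 - 5*D))
s(-659, 2918)/(-7234942) = ((82 + 15*2918)/(26 + 5*2918))/(-7234942) = ((82 + 43770)/(26 + 14590))*(-1/7234942) = (43852/14616)*(-1/7234942) = ((1/14616)*43852)*(-1/7234942) = (10963/3654)*(-1/7234942) = -10963/26436478068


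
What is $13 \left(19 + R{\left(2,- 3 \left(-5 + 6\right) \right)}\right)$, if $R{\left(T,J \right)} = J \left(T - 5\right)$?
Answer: $364$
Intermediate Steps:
$R{\left(T,J \right)} = J \left(-5 + T\right)$
$13 \left(19 + R{\left(2,- 3 \left(-5 + 6\right) \right)}\right) = 13 \left(19 + - 3 \left(-5 + 6\right) \left(-5 + 2\right)\right) = 13 \left(19 + \left(-3\right) 1 \left(-3\right)\right) = 13 \left(19 - -9\right) = 13 \left(19 + 9\right) = 13 \cdot 28 = 364$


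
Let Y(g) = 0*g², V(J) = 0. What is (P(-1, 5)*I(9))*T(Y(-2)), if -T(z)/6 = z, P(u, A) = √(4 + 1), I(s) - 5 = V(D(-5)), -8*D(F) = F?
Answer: 0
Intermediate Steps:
D(F) = -F/8
I(s) = 5 (I(s) = 5 + 0 = 5)
P(u, A) = √5
Y(g) = 0
T(z) = -6*z
(P(-1, 5)*I(9))*T(Y(-2)) = (√5*5)*(-6*0) = (5*√5)*0 = 0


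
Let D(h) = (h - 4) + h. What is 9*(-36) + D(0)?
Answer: -328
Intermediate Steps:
D(h) = -4 + 2*h (D(h) = (-4 + h) + h = -4 + 2*h)
9*(-36) + D(0) = 9*(-36) + (-4 + 2*0) = -324 + (-4 + 0) = -324 - 4 = -328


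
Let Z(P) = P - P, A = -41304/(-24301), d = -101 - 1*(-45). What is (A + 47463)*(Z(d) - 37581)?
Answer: -43347416125527/24301 ≈ -1.7838e+9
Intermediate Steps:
d = -56 (d = -101 + 45 = -56)
A = 41304/24301 (A = -41304*(-1/24301) = 41304/24301 ≈ 1.6997)
Z(P) = 0
(A + 47463)*(Z(d) - 37581) = (41304/24301 + 47463)*(0 - 37581) = (1153439667/24301)*(-37581) = -43347416125527/24301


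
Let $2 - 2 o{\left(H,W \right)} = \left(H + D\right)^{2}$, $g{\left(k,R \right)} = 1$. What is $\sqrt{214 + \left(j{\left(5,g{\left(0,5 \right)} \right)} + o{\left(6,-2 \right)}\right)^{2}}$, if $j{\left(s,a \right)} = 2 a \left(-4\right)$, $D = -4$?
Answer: $\sqrt{295} \approx 17.176$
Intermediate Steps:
$j{\left(s,a \right)} = - 8 a$
$o{\left(H,W \right)} = 1 - \frac{\left(-4 + H\right)^{2}}{2}$ ($o{\left(H,W \right)} = 1 - \frac{\left(H - 4\right)^{2}}{2} = 1 - \frac{\left(-4 + H\right)^{2}}{2}$)
$\sqrt{214 + \left(j{\left(5,g{\left(0,5 \right)} \right)} + o{\left(6,-2 \right)}\right)^{2}} = \sqrt{214 + \left(\left(-8\right) 1 + \left(1 - \frac{\left(-4 + 6\right)^{2}}{2}\right)\right)^{2}} = \sqrt{214 + \left(-8 + \left(1 - \frac{2^{2}}{2}\right)\right)^{2}} = \sqrt{214 + \left(-8 + \left(1 - 2\right)\right)^{2}} = \sqrt{214 + \left(-8 - 1\right)^{2}} = \sqrt{214 + \left(-9\right)^{2}} = \sqrt{214 + 81} = \sqrt{295}$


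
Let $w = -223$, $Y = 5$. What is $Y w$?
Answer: $-1115$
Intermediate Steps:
$Y w = 5 \left(-223\right) = -1115$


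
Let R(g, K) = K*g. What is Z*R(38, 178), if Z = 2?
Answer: 13528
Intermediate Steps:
Z*R(38, 178) = 2*(178*38) = 2*6764 = 13528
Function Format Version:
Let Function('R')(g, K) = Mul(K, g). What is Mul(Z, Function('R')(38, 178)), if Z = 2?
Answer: 13528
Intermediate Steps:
Mul(Z, Function('R')(38, 178)) = Mul(2, Mul(178, 38)) = Mul(2, 6764) = 13528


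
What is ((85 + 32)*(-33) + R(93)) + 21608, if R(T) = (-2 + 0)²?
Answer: 17751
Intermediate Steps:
R(T) = 4 (R(T) = (-2)² = 4)
((85 + 32)*(-33) + R(93)) + 21608 = ((85 + 32)*(-33) + 4) + 21608 = (117*(-33) + 4) + 21608 = (-3861 + 4) + 21608 = -3857 + 21608 = 17751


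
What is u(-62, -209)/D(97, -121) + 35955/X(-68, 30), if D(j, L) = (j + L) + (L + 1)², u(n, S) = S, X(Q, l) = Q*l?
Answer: -126793/7188 ≈ -17.640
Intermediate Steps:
D(j, L) = L + j + (1 + L)² (D(j, L) = (L + j) + (1 + L)² = L + j + (1 + L)²)
u(-62, -209)/D(97, -121) + 35955/X(-68, 30) = -209/(-121 + 97 + (1 - 121)²) + 35955/((-68*30)) = -209/(-121 + 97 + (-120)²) + 35955/(-2040) = -209/(-121 + 97 + 14400) + 35955*(-1/2040) = -209/14376 - 141/8 = -126793/7188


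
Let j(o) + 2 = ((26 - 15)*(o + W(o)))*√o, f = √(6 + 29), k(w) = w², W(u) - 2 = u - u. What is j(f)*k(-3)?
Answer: -18 + 99*35^(¾) + 198*35^(¼) ≈ 1888.2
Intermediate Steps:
W(u) = 2 (W(u) = 2 + (u - u) = 2 + 0 = 2)
f = √35 ≈ 5.9161
j(o) = -2 + √o*(22 + 11*o) (j(o) = -2 + ((26 - 15)*(o + 2))*√o = -2 + (11*(2 + o))*√o = -2 + (22 + 11*o)*√o = -2 + √o*(22 + 11*o))
j(f)*k(-3) = (-2 + 11*(√35)^(3/2) + 22*√(√35))*(-3)² = (-2 + 11*35^(¾) + 22*35^(¼))*9 = -18 + 99*35^(¾) + 198*35^(¼)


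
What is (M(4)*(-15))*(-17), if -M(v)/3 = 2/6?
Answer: -255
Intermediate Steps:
M(v) = -1 (M(v) = -6/6 = -3*⅓ = -1)
(M(4)*(-15))*(-17) = -1*(-15)*(-17) = 15*(-17) = -255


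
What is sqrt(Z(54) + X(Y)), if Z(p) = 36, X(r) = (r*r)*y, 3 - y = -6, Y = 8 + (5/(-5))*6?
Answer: 6*sqrt(2) ≈ 8.4853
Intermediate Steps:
Y = 2 (Y = 8 + (5*(-1/5))*6 = 8 - 1*6 = 8 - 6 = 2)
y = 9 (y = 3 - 1*(-6) = 3 + 6 = 9)
X(r) = 9*r**2 (X(r) = (r*r)*9 = r**2*9 = 9*r**2)
sqrt(Z(54) + X(Y)) = sqrt(36 + 9*2**2) = sqrt(36 + 9*4) = sqrt(36 + 36) = sqrt(72) = 6*sqrt(2)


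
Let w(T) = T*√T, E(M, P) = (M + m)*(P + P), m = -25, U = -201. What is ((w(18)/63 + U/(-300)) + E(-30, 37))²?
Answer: 8114129577961/490000 - 1220799*√2/175 ≈ 1.6550e+7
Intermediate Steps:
E(M, P) = 2*P*(-25 + M) (E(M, P) = (M - 25)*(P + P) = (-25 + M)*(2*P) = 2*P*(-25 + M))
w(T) = T^(3/2)
((w(18)/63 + U/(-300)) + E(-30, 37))² = ((18^(3/2)/63 - 201/(-300)) + 2*37*(-25 - 30))² = (((54*√2)*(1/63) - 201*(-1/300)) + 2*37*(-55))² = ((6*√2/7 + 67/100) - 4070)² = ((67/100 + 6*√2/7) - 4070)² = (-406933/100 + 6*√2/7)²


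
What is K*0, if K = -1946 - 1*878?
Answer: 0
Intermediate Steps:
K = -2824 (K = -1946 - 878 = -2824)
K*0 = -2824*0 = 0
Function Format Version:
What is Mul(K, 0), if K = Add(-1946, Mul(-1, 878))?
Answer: 0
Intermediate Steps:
K = -2824 (K = Add(-1946, -878) = -2824)
Mul(K, 0) = Mul(-2824, 0) = 0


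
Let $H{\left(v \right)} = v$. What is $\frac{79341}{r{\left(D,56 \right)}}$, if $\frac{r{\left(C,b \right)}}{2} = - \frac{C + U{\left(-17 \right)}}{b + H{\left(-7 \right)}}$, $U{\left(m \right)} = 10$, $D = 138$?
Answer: $- \frac{3887709}{296} \approx -13134.0$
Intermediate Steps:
$r{\left(C,b \right)} = - \frac{2 \left(10 + C\right)}{-7 + b}$ ($r{\left(C,b \right)} = 2 \left(- \frac{C + 10}{b - 7}\right) = 2 \left(- \frac{10 + C}{-7 + b}\right) = - \frac{2 \left(10 + C\right)}{-7 + b}$)
$\frac{79341}{r{\left(D,56 \right)}} = \frac{79341}{2 \frac{1}{-7 + 56} \left(-10 - 138\right)} = \frac{79341}{2 \cdot \frac{1}{49} \left(-10 - 138\right)} = \frac{79341}{2 \cdot \frac{1}{49} \left(-148\right)} = \frac{79341}{- \frac{296}{49}} = 79341 \left(- \frac{49}{296}\right) = - \frac{3887709}{296}$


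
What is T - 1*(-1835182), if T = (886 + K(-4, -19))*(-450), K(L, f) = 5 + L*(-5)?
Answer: 1425232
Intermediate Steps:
K(L, f) = 5 - 5*L
T = -409950 (T = (886 + (5 - 5*(-4)))*(-450) = (886 + (5 + 20))*(-450) = (886 + 25)*(-450) = 911*(-450) = -409950)
T - 1*(-1835182) = -409950 - 1*(-1835182) = -409950 + 1835182 = 1425232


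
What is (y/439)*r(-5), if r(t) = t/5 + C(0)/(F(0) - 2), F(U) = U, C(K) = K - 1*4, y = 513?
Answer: 513/439 ≈ 1.1686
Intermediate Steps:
C(K) = -4 + K (C(K) = K - 4 = -4 + K)
r(t) = 2 + t/5 (r(t) = t/5 + (-4 + 0)/(0 - 2) = t*(⅕) - 4/(-2) = t/5 - 4*(-½) = t/5 + 2 = 2 + t/5)
(y/439)*r(-5) = (513/439)*(2 + (⅕)*(-5)) = (513*(1/439))*(2 - 1) = (513/439)*1 = 513/439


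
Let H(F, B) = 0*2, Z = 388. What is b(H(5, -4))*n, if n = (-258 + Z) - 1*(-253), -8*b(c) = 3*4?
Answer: -1149/2 ≈ -574.50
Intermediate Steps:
H(F, B) = 0
b(c) = -3/2 (b(c) = -3*4/8 = -⅛*12 = -3/2)
n = 383 (n = (-258 + 388) - 1*(-253) = 130 + 253 = 383)
b(H(5, -4))*n = -3/2*383 = -1149/2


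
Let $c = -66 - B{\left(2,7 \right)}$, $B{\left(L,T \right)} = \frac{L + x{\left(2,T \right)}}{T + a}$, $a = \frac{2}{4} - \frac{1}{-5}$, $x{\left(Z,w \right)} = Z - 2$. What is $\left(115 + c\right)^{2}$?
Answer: $\frac{14085009}{5929} \approx 2375.6$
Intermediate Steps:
$x{\left(Z,w \right)} = -2 + Z$
$a = \frac{7}{10}$ ($a = 2 \cdot \frac{1}{4} - - \frac{1}{5} = \frac{1}{2} + \frac{1}{5} = \frac{7}{10} \approx 0.7$)
$B{\left(L,T \right)} = \frac{L}{\frac{7}{10} + T}$ ($B{\left(L,T \right)} = \frac{L + \left(-2 + 2\right)}{T + \frac{7}{10}} = \frac{L + 0}{\frac{7}{10} + T} = \frac{L}{\frac{7}{10} + T}$)
$c = - \frac{5102}{77}$ ($c = -66 - 10 \cdot 2 \frac{1}{7 + 10 \cdot 7} = -66 - 10 \cdot 2 \frac{1}{7 + 70} = -66 - 10 \cdot 2 \cdot \frac{1}{77} = -66 - \frac{20}{77} = - \frac{5102}{77} \approx -66.26$)
$\left(115 + c\right)^{2} = \left(115 - \frac{5102}{77}\right)^{2} = \left(\frac{3753}{77}\right)^{2} = \frac{14085009}{5929}$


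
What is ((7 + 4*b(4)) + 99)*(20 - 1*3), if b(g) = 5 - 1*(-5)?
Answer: 2482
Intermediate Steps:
b(g) = 10 (b(g) = 5 + 5 = 10)
((7 + 4*b(4)) + 99)*(20 - 1*3) = ((7 + 4*10) + 99)*(20 - 1*3) = ((7 + 40) + 99)*(20 - 3) = (47 + 99)*17 = 146*17 = 2482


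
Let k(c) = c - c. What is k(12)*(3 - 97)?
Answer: 0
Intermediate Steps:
k(c) = 0
k(12)*(3 - 97) = 0*(3 - 97) = 0*(-94) = 0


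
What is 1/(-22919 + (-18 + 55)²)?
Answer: -1/21550 ≈ -4.6404e-5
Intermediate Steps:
1/(-22919 + (-18 + 55)²) = 1/(-22919 + 37²) = 1/(-22919 + 1369) = 1/(-21550) = -1/21550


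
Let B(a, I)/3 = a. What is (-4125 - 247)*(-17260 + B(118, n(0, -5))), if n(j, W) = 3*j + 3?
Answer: 73913032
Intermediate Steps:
n(j, W) = 3 + 3*j
B(a, I) = 3*a
(-4125 - 247)*(-17260 + B(118, n(0, -5))) = (-4125 - 247)*(-17260 + 3*118) = -4372*(-17260 + 354) = -4372*(-16906) = 73913032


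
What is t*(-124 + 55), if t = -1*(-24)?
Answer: -1656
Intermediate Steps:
t = 24
t*(-124 + 55) = 24*(-124 + 55) = 24*(-69) = -1656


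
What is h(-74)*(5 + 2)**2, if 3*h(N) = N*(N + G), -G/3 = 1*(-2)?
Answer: 246568/3 ≈ 82189.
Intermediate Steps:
G = 6 (G = -3*(-2) = 6)
h(N) = N*(6 + N)/3 (h(N) = (N*(N + 6))/3 = (N*(6 + N))/3 = N*(6 + N)/3)
h(-74)*(5 + 2)**2 = ((1/3)*(-74)*(6 - 74))*(5 + 2)**2 = ((1/3)*(-74)*(-68))*7**2 = (5032/3)*49 = 246568/3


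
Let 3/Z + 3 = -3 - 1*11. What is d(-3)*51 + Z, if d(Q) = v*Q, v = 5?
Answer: -13008/17 ≈ -765.18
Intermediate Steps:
Z = -3/17 (Z = 3/(-3 + (-3 - 1*11)) = 3/(-3 + (-3 - 11)) = 3/(-3 - 14) = 3/(-17) = 3*(-1/17) = -3/17 ≈ -0.17647)
d(Q) = 5*Q
d(-3)*51 + Z = (5*(-3))*51 - 3/17 = -15*51 - 3/17 = -765 - 3/17 = -13008/17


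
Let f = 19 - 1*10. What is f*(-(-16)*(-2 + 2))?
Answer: 0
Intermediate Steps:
f = 9 (f = 19 - 10 = 9)
f*(-(-16)*(-2 + 2)) = 9*(-(-16)*(-2 + 2)) = 9*(-(-16)*0) = 9*(-4*0) = 9*0 = 0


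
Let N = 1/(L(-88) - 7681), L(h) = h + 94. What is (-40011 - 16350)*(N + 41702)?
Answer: -18039062232489/7675 ≈ -2.3504e+9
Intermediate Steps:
L(h) = 94 + h
N = -1/7675 (N = 1/((94 - 88) - 7681) = 1/(6 - 7681) = 1/(-7675) = -1/7675 ≈ -0.00013029)
(-40011 - 16350)*(N + 41702) = (-40011 - 16350)*(-1/7675 + 41702) = -56361*320062849/7675 = -18039062232489/7675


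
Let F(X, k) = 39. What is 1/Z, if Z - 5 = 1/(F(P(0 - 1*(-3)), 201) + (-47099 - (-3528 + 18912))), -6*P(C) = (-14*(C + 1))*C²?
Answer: 62444/312219 ≈ 0.20000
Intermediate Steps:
P(C) = -C²*(-14 - 14*C)/6 (P(C) = -(-14*(C + 1))*C²/6 = -(-14*(1 + C))*C²/6 = -(-14 - 14*C)*C²/6 = -C²*(-14 - 14*C)/6)
Z = 312219/62444 (Z = 5 + 1/(39 + (-47099 - (-3528 + 18912))) = 5 + 1/(39 + (-47099 - 1*15384)) = 5 + 1/(39 + (-47099 - 15384)) = 5 + 1/(39 - 62483) = 5 + 1/(-62444) = 5 - 1/62444 = 312219/62444 ≈ 5.0000)
1/Z = 1/(312219/62444) = 62444/312219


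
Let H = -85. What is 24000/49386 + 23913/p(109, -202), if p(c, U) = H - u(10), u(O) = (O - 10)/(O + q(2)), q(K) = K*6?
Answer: -196487903/699635 ≈ -280.84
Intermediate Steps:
q(K) = 6*K
u(O) = (-10 + O)/(12 + O) (u(O) = (O - 10)/(O + 6*2) = (-10 + O)/(O + 12) = (-10 + O)/(12 + O))
p(c, U) = -85 (p(c, U) = -85 - (-10 + 10)/(12 + 10) = -85 - 0/22 = -85 - 1*0 = -85 + 0 = -85)
24000/49386 + 23913/p(109, -202) = 24000/49386 + 23913/(-85) = 24000*(1/49386) + 23913*(-1/85) = 4000/8231 - 23913/85 = -196487903/699635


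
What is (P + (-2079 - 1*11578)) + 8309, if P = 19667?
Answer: 14319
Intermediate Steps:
(P + (-2079 - 1*11578)) + 8309 = (19667 + (-2079 - 1*11578)) + 8309 = (19667 + (-2079 - 11578)) + 8309 = (19667 - 13657) + 8309 = 6010 + 8309 = 14319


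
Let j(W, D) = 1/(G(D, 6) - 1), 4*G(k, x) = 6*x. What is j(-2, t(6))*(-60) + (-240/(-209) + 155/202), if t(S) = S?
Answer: -117880/21109 ≈ -5.5844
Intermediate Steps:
G(k, x) = 3*x/2 (G(k, x) = (6*x)/4 = 3*x/2)
j(W, D) = ⅛ (j(W, D) = 1/((3/2)*6 - 1) = 1/(9 - 1) = 1/8 = ⅛)
j(-2, t(6))*(-60) + (-240/(-209) + 155/202) = (⅛)*(-60) + (-240/(-209) + 155/202) = -15/2 + (-240*(-1/209) + 155*(1/202)) = -15/2 + (240/209 + 155/202) = -15/2 + 80875/42218 = -117880/21109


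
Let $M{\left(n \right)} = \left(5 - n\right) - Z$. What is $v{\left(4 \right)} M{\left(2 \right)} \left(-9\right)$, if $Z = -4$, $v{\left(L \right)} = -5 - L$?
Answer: $567$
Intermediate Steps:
$M{\left(n \right)} = 9 - n$ ($M{\left(n \right)} = \left(5 - n\right) - -4 = \left(5 - n\right) + 4 = 9 - n$)
$v{\left(4 \right)} M{\left(2 \right)} \left(-9\right) = \left(-5 - 4\right) \left(9 - 2\right) \left(-9\right) = \left(-9\right) 7 \left(-9\right) = \left(-63\right) \left(-9\right) = 567$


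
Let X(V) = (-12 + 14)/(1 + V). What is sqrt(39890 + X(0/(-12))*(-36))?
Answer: sqrt(39818) ≈ 199.54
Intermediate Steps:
X(V) = 2/(1 + V)
sqrt(39890 + X(0/(-12))*(-36)) = sqrt(39890 + (2/(1 + 0/(-12)))*(-36)) = sqrt(39890 + (2/(1 + 0*(-1/12)))*(-36)) = sqrt(39890 + (2/(1 + 0))*(-36)) = sqrt(39890 + (2/1)*(-36)) = sqrt(39890 + (2*1)*(-36)) = sqrt(39890 + 2*(-36)) = sqrt(39890 - 72) = sqrt(39818)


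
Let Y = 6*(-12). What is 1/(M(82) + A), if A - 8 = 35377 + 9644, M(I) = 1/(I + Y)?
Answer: 10/450291 ≈ 2.2208e-5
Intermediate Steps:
Y = -72
M(I) = 1/(-72 + I) (M(I) = 1/(I - 72) = 1/(-72 + I))
A = 45029 (A = 8 + (35377 + 9644) = 8 + 45021 = 45029)
1/(M(82) + A) = 1/(1/(-72 + 82) + 45029) = 1/(1/10 + 45029) = 1/(⅒ + 45029) = 1/(450291/10) = 10/450291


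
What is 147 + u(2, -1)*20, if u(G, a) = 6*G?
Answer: 387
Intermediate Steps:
147 + u(2, -1)*20 = 147 + (6*2)*20 = 147 + 12*20 = 147 + 240 = 387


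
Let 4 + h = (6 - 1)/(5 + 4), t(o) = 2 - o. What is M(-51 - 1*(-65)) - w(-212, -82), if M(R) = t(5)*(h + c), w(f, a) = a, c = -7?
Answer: 340/3 ≈ 113.33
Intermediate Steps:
h = -31/9 (h = -4 + (6 - 1)/(5 + 4) = -4 + 5/9 = -31/9 ≈ -3.4444)
M(R) = 94/3 (M(R) = (2 - 1*5)*(-31/9 - 7) = (2 - 5)*(-94/9) = -3*(-94/9) = 94/3)
M(-51 - 1*(-65)) - w(-212, -82) = 94/3 - 1*(-82) = 94/3 + 82 = 340/3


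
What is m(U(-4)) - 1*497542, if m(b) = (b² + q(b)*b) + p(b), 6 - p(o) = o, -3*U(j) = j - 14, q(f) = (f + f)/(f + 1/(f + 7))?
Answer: -39302038/79 ≈ -4.9749e+5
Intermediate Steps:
q(f) = 2*f/(f + 1/(7 + f)) (q(f) = (2*f)/(f + 1/(7 + f)) = 2*f/(f + 1/(7 + f)))
U(j) = 14/3 - j/3 (U(j) = -(j - 14)/3 = -(-14 + j)/3 = 14/3 - j/3)
p(o) = 6 - o
m(b) = 6 + b² - b + 2*b²*(7 + b)/(1 + b² + 7*b) (m(b) = (b² + (2*b*(7 + b)/(1 + b² + 7*b))*b) + (6 - b) = (b² + 2*b²*(7 + b)/(1 + b² + 7*b)) + (6 - b) = 6 + b² - b + 2*b²*(7 + b)/(1 + b² + 7*b))
m(U(-4)) - 1*497542 = (6 + (14/3 - ⅓*(-4))⁴ + 8*(14/3 - ⅓*(-4))³ + 14*(14/3 - ⅓*(-4))² + 41*(14/3 - ⅓*(-4)))/(1 + (14/3 - ⅓*(-4))² + 7*(14/3 - ⅓*(-4))) - 1*497542 = (6 + (14/3 + 4/3)⁴ + 8*(14/3 + 4/3)³ + 14*(14/3 + 4/3)² + 41*(14/3 + 4/3))/(1 + (14/3 + 4/3)² + 7*(14/3 + 4/3)) - 497542 = (6 + 6⁴ + 8*6³ + 14*6² + 41*6)/(1 + 6² + 7*6) - 497542 = (6 + 1296 + 8*216 + 14*36 + 246)/(1 + 36 + 42) - 497542 = (6 + 1296 + 1728 + 504 + 246)/79 - 497542 = (1/79)*3780 - 497542 = 3780/79 - 497542 = -39302038/79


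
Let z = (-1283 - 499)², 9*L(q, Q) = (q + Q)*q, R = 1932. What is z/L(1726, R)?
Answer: 7144929/1578427 ≈ 4.5266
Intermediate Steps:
L(q, Q) = q*(Q + q)/9 (L(q, Q) = ((q + Q)*q)/9 = ((Q + q)*q)/9 = (q*(Q + q))/9 = q*(Q + q)/9)
z = 3175524 (z = (-1782)² = 3175524)
z/L(1726, R) = 3175524/(((⅑)*1726*(1932 + 1726))) = 3175524/(((⅑)*1726*3658)) = 3175524/(6313708/9) = 3175524*(9/6313708) = 7144929/1578427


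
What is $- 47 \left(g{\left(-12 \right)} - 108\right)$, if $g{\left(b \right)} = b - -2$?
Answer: $5546$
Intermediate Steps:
$g{\left(b \right)} = 2 + b$ ($g{\left(b \right)} = b + 2 = 2 + b$)
$- 47 \left(g{\left(-12 \right)} - 108\right) = - 47 \left(\left(2 - 12\right) - 108\right) = - 47 \left(-10 - 108\right) = \left(-47\right) \left(-118\right) = 5546$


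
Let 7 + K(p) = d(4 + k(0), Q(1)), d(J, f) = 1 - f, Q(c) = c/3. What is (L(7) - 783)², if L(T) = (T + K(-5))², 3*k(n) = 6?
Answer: 49603849/81 ≈ 6.1239e+5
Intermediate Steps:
k(n) = 2 (k(n) = (⅓)*6 = 2)
Q(c) = c/3 (Q(c) = c*(⅓) = c/3)
K(p) = -19/3 (K(p) = -7 + (1 - 1/3) = -7 + (1 - 1*⅓) = -7 + (1 - ⅓) = -7 + ⅔ = -19/3)
L(T) = (-19/3 + T)² (L(T) = (T - 19/3)² = (-19/3 + T)²)
(L(7) - 783)² = ((-19 + 3*7)²/9 - 783)² = ((-19 + 21)²/9 - 783)² = ((⅑)*2² - 783)² = ((⅑)*4 - 783)² = (4/9 - 783)² = (-7043/9)² = 49603849/81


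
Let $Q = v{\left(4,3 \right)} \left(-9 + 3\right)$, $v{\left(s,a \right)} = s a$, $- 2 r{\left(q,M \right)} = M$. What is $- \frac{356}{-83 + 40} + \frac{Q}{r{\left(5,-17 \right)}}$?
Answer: $- \frac{140}{731} \approx -0.19152$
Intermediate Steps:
$r{\left(q,M \right)} = - \frac{M}{2}$
$v{\left(s,a \right)} = a s$
$Q = -72$ ($Q = 3 \cdot 4 \left(-9 + 3\right) = 12 \left(-6\right) = -72$)
$- \frac{356}{-83 + 40} + \frac{Q}{r{\left(5,-17 \right)}} = - \frac{356}{-83 + 40} - \frac{72}{\left(- \frac{1}{2}\right) \left(-17\right)} = - \frac{356}{-43} - \frac{72}{\frac{17}{2}} = \left(-356\right) \left(- \frac{1}{43}\right) - \frac{144}{17} = \frac{356}{43} - \frac{144}{17} = - \frac{140}{731}$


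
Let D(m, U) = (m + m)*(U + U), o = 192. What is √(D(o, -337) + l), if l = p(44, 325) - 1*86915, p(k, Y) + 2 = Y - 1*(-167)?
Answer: I*√345241 ≈ 587.57*I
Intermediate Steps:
p(k, Y) = 165 + Y (p(k, Y) = -2 + (Y - 1*(-167)) = -2 + (Y + 167) = -2 + (167 + Y) = 165 + Y)
D(m, U) = 4*U*m (D(m, U) = (2*m)*(2*U) = 4*U*m)
l = -86425 (l = (165 + 325) - 1*86915 = 490 - 86915 = -86425)
√(D(o, -337) + l) = √(4*(-337)*192 - 86425) = √(-258816 - 86425) = √(-345241) = I*√345241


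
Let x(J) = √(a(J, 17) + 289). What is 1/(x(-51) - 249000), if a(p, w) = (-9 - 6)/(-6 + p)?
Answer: -197125/49084124771 - √26106/589009497252 ≈ -4.0163e-6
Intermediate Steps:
a(p, w) = -15/(-6 + p)
x(J) = √(289 - 15/(-6 + J)) (x(J) = √(-15/(-6 + J) + 289) = √(289 - 15/(-6 + J)))
1/(x(-51) - 249000) = 1/(√((-1749 + 289*(-51))/(-6 - 51)) - 249000) = 1/(√((-1749 - 14739)/(-57)) - 249000) = 1/(√(-1/57*(-16488)) - 249000) = 1/(√(5496/19) - 249000) = 1/(2*√26106/19 - 249000) = 1/(-249000 + 2*√26106/19)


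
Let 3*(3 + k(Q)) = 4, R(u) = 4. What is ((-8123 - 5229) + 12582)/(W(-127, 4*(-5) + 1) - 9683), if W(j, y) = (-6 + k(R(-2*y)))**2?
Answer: 495/6187 ≈ 0.080006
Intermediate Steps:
k(Q) = -5/3 (k(Q) = -3 + (1/3)*4 = -3 + 4/3 = -5/3)
W(j, y) = 529/9 (W(j, y) = (-6 - 5/3)**2 = (-23/3)**2 = 529/9)
((-8123 - 5229) + 12582)/(W(-127, 4*(-5) + 1) - 9683) = ((-8123 - 5229) + 12582)/(529/9 - 9683) = (-13352 + 12582)/(-86618/9) = -770*(-9/86618) = 495/6187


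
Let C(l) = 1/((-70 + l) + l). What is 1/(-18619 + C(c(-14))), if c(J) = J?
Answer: -98/1824663 ≈ -5.3709e-5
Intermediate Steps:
C(l) = 1/(-70 + 2*l)
1/(-18619 + C(c(-14))) = 1/(-18619 + 1/(2*(-35 - 14))) = 1/(-18619 + (½)/(-49)) = 1/(-18619 + (½)*(-1/49)) = 1/(-18619 - 1/98) = 1/(-1824663/98) = -98/1824663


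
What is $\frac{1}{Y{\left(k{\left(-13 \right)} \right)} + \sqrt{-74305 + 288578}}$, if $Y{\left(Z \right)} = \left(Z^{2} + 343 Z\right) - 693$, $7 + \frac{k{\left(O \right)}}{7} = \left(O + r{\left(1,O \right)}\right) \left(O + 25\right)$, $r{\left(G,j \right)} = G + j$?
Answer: $\frac{3880401}{15057511706528} - \frac{47 \sqrt{97}}{15057511706528} \approx 2.5767 \cdot 10^{-7}$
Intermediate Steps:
$k{\left(O \right)} = -49 + 7 \left(1 + 2 O\right) \left(25 + O\right)$ ($k{\left(O \right)} = -49 + 7 \left(O + \left(1 + O\right)\right) \left(O + 25\right) = -49 + 7 \left(1 + 2 O\right) \left(25 + O\right)$)
$Y{\left(Z \right)} = -693 + Z^{2} + 343 Z$
$\frac{1}{Y{\left(k{\left(-13 \right)} \right)} + \sqrt{-74305 + 288578}} = \frac{1}{\left(-693 + \left(126 + 14 \left(-13\right)^{2} + 357 \left(-13\right)\right)^{2} + 343 \left(126 + 14 \left(-13\right)^{2} + 357 \left(-13\right)\right)\right) + \sqrt{-74305 + 288578}} = \frac{1}{\left(-693 + \left(126 + 14 \cdot 169 - 4641\right)^{2} + 343 \left(126 + 14 \cdot 169 - 4641\right)\right) + \sqrt{214273}} = \frac{1}{\left(-693 + \left(126 + 2366 - 4641\right)^{2} + 343 \left(126 + 2366 - 4641\right)\right) + 47 \sqrt{97}} = \frac{1}{\left(-693 + \left(-2149\right)^{2} + 343 \left(-2149\right)\right) + 47 \sqrt{97}} = \frac{1}{\left(-693 + 4618201 - 737107\right) + 47 \sqrt{97}} = \frac{1}{3880401 + 47 \sqrt{97}}$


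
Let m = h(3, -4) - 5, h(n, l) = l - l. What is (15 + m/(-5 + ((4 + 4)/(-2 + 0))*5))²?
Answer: 5776/25 ≈ 231.04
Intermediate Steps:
h(n, l) = 0
m = -5 (m = 0 - 5 = -5)
(15 + m/(-5 + ((4 + 4)/(-2 + 0))*5))² = (15 - 5/(-5 + ((4 + 4)/(-2 + 0))*5))² = (15 - 5/(-5 + (8/(-2))*5))² = (15 - 5/(-5 + (8*(-½))*5))² = (15 - 5/(-5 - 4*5))² = (15 - 5/(-5 - 20))² = (15 - 5/(-25))² = (15 - 5*(-1/25))² = (15 + ⅕)² = (76/5)² = 5776/25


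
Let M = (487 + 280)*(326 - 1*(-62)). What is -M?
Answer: -297596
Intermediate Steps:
M = 297596 (M = 767*(326 + 62) = 767*388 = 297596)
-M = -1*297596 = -297596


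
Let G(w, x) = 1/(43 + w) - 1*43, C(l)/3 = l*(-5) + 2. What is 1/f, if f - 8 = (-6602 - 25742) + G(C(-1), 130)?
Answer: -64/2072255 ≈ -3.0884e-5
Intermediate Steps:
C(l) = 6 - 15*l (C(l) = 3*(l*(-5) + 2) = 3*(-5*l + 2) = 3*(2 - 5*l) = 6 - 15*l)
G(w, x) = -43 + 1/(43 + w) (G(w, x) = 1/(43 + w) - 43 = -43 + 1/(43 + w))
f = -2072255/64 (f = 8 + ((-6602 - 25742) + (-1848 - 43*(6 - 15*(-1)))/(43 + (6 - 15*(-1)))) = 8 + (-32344 + (-1848 - 43*(6 + 15))/(43 + (6 + 15))) = 8 + (-32344 + (-1848 - 43*21)/(43 + 21)) = 8 + (-32344 + (-1848 - 903)/64) = 8 + (-32344 + (1/64)*(-2751)) = 8 + (-32344 - 2751/64) = 8 - 2072767/64 = -2072255/64 ≈ -32379.)
1/f = 1/(-2072255/64) = -64/2072255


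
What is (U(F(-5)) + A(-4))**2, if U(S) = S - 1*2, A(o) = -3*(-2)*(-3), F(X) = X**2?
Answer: 25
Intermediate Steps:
A(o) = -18 (A(o) = 6*(-3) = -18)
U(S) = -2 + S (U(S) = S - 2 = -2 + S)
(U(F(-5)) + A(-4))**2 = ((-2 + (-5)**2) - 18)**2 = ((-2 + 25) - 18)**2 = (23 - 18)**2 = 5**2 = 25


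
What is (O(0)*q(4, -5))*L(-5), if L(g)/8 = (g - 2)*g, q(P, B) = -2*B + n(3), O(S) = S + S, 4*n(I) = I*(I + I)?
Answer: 0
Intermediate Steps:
n(I) = I²/2 (n(I) = (I*(I + I))/4 = (I*(2*I))/4 = (2*I²)/4 = I²/2)
O(S) = 2*S
q(P, B) = 9/2 - 2*B (q(P, B) = -2*B + (½)*3² = -2*B + (½)*9 = -2*B + 9/2 = 9/2 - 2*B)
L(g) = 8*g*(-2 + g) (L(g) = 8*((g - 2)*g) = 8*((-2 + g)*g) = 8*(g*(-2 + g)) = 8*g*(-2 + g))
(O(0)*q(4, -5))*L(-5) = ((2*0)*(9/2 - 2*(-5)))*(8*(-5)*(-2 - 5)) = (0*(9/2 + 10))*(8*(-5)*(-7)) = (0*(29/2))*280 = 0*280 = 0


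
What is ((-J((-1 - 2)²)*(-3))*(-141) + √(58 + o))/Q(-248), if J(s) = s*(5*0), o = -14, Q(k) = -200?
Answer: -√11/100 ≈ -0.033166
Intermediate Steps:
J(s) = 0 (J(s) = s*0 = 0)
((-J((-1 - 2)²)*(-3))*(-141) + √(58 + o))/Q(-248) = ((-1*0*(-3))*(-141) + √(58 - 14))/(-200) = ((0*(-3))*(-141) + √44)*(-1/200) = (0*(-141) + 2*√11)*(-1/200) = (0 + 2*√11)*(-1/200) = (2*√11)*(-1/200) = -√11/100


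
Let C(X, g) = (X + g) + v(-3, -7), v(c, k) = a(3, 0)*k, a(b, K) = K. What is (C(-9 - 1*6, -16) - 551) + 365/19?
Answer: -10693/19 ≈ -562.79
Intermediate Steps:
v(c, k) = 0 (v(c, k) = 0*k = 0)
C(X, g) = X + g (C(X, g) = (X + g) + 0 = X + g)
(C(-9 - 1*6, -16) - 551) + 365/19 = (((-9 - 1*6) - 16) - 551) + 365/19 = (((-9 - 6) - 16) - 551) + 365*(1/19) = ((-15 - 16) - 551) + 365/19 = (-31 - 551) + 365/19 = -582 + 365/19 = -10693/19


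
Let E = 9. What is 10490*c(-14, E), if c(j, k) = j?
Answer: -146860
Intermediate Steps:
10490*c(-14, E) = 10490*(-14) = -146860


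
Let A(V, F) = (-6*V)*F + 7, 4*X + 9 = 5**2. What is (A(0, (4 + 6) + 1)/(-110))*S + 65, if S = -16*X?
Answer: 3799/55 ≈ 69.073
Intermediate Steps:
X = 4 (X = -9/4 + (1/4)*5**2 = -9/4 + (1/4)*25 = -9/4 + 25/4 = 4)
A(V, F) = 7 - 6*F*V (A(V, F) = -6*F*V + 7 = 7 - 6*F*V)
S = -64 (S = -16*4 = -64)
(A(0, (4 + 6) + 1)/(-110))*S + 65 = ((7 - 6*((4 + 6) + 1)*0)/(-110))*(-64) + 65 = ((7 - 6*(10 + 1)*0)*(-1/110))*(-64) + 65 = ((7 - 6*11*0)*(-1/110))*(-64) + 65 = ((7 + 0)*(-1/110))*(-64) + 65 = (7*(-1/110))*(-64) + 65 = -7/110*(-64) + 65 = 224/55 + 65 = 3799/55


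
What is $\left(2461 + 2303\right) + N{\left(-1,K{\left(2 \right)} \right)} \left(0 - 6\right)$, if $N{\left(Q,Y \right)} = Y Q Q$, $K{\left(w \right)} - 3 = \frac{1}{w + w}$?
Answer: $\frac{9489}{2} \approx 4744.5$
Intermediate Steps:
$K{\left(w \right)} = 3 + \frac{1}{2 w}$ ($K{\left(w \right)} = 3 + \frac{1}{w + w} = 3 + \frac{1}{2 w}$)
$N{\left(Q,Y \right)} = Y Q^{2}$ ($N{\left(Q,Y \right)} = Q Y Q = Y Q^{2}$)
$\left(2461 + 2303\right) + N{\left(-1,K{\left(2 \right)} \right)} \left(0 - 6\right) = \left(2461 + 2303\right) + \left(3 + \frac{1}{2 \cdot 2}\right) \left(-1\right)^{2} \left(0 - 6\right) = 4764 + \left(3 + \frac{1}{2} \cdot \frac{1}{2}\right) 1 \left(0 + \left(-6 + 0\right)\right) = 4764 + \left(3 + \frac{1}{4}\right) 1 \left(0 - 6\right) = 4764 + \frac{13}{4} \cdot 1 \left(-6\right) = 4764 + \frac{13}{4} \left(-6\right) = 4764 - \frac{39}{2} = \frac{9489}{2}$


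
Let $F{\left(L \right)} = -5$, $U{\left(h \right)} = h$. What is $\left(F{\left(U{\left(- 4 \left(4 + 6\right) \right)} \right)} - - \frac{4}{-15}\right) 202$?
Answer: $- \frac{15958}{15} \approx -1063.9$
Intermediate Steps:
$\left(F{\left(U{\left(- 4 \left(4 + 6\right) \right)} \right)} - - \frac{4}{-15}\right) 202 = \left(-5 - - \frac{4}{-15}\right) 202 = \left(-5 - \left(-4\right) \left(- \frac{1}{15}\right)\right) 202 = \left(-5 - \frac{4}{15}\right) 202 = \left(- \frac{79}{15}\right) 202 = - \frac{15958}{15}$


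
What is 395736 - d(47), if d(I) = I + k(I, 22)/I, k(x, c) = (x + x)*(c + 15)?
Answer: 395615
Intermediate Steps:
k(x, c) = 2*x*(15 + c) (k(x, c) = (2*x)*(15 + c) = 2*x*(15 + c))
d(I) = 74 + I (d(I) = I + (2*I*(15 + 22))/I = I + (2*I*37)/I = I + (74*I)/I = I + 74 = 74 + I)
395736 - d(47) = 395736 - (74 + 47) = 395736 - 1*121 = 395736 - 121 = 395615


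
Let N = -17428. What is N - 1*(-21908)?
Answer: 4480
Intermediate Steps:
N - 1*(-21908) = -17428 - 1*(-21908) = -17428 + 21908 = 4480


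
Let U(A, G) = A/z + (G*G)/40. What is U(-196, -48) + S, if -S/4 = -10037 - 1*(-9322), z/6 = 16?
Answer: 349867/120 ≈ 2915.6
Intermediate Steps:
z = 96 (z = 6*16 = 96)
U(A, G) = G²/40 + A/96 (U(A, G) = A/96 + (G*G)/40 = A*(1/96) + G²*(1/40) = A/96 + G²/40 = G²/40 + A/96)
S = 2860 (S = -4*(-10037 - 1*(-9322)) = -4*(-10037 + 9322) = -4*(-715) = 2860)
U(-196, -48) + S = ((1/40)*(-48)² + (1/96)*(-196)) + 2860 = ((1/40)*2304 - 49/24) + 2860 = (288/5 - 49/24) + 2860 = 6667/120 + 2860 = 349867/120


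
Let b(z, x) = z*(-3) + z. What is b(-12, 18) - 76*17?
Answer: -1268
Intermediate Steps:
b(z, x) = -2*z (b(z, x) = -3*z + z = -2*z)
b(-12, 18) - 76*17 = -2*(-12) - 76*17 = 24 - 1*1292 = 24 - 1292 = -1268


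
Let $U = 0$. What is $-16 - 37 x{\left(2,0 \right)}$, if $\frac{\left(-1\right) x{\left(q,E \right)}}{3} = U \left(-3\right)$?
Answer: $-16$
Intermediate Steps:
$x{\left(q,E \right)} = 0$ ($x{\left(q,E \right)} = - 3 \cdot 0 \left(-3\right) = \left(-3\right) 0 = 0$)
$-16 - 37 x{\left(2,0 \right)} = -16 - 0 = -16 + 0 = -16$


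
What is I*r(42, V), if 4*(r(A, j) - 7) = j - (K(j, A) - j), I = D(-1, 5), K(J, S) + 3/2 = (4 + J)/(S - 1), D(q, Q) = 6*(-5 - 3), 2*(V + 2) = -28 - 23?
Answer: 12264/41 ≈ 299.12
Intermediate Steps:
V = -55/2 (V = -2 + (-28 - 23)/2 = -2 + (½)*(-51) = -2 - 51/2 = -55/2 ≈ -27.500)
D(q, Q) = -48 (D(q, Q) = 6*(-8) = -48)
K(J, S) = -3/2 + (4 + J)/(-1 + S) (K(J, S) = -3/2 + (4 + J)/(S - 1) = -3/2 + (4 + J)/(-1 + S))
I = -48
r(A, j) = 7 + j/2 - (11 - 3*A + 2*j)/(8*(-1 + A)) (r(A, j) = 7 + (j - ((11 - 3*A + 2*j)/(2*(-1 + A)) - j))/4 = 7 + (j - (-j + (11 - 3*A + 2*j)/(2*(-1 + A))))/4 = 7 + (j + (j - (11 - 3*A + 2*j)/(2*(-1 + A))))/4 = 7 + (2*j - (11 - 3*A + 2*j)/(2*(-1 + A)))/4 = 7 + (j/2 - (11 - 3*A + 2*j)/(8*(-1 + A))) = 7 + j/2 - (11 - 3*A + 2*j)/(8*(-1 + A)))
I*r(42, V) = -6*(-67 - 6*(-55/2) + 59*42 + 4*42*(-55/2))/(-1 + 42) = -6*(-67 + 165 + 2478 - 4620)/41 = -6*(-2044)/41 = -48*(-511/82) = 12264/41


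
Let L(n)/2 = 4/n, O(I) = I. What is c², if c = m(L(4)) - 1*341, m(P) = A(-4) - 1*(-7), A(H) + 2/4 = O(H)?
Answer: 458329/4 ≈ 1.1458e+5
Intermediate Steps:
A(H) = -½ + H
L(n) = 8/n (L(n) = 2*(4/n) = 8/n)
m(P) = 5/2 (m(P) = (-½ - 4) - 1*(-7) = -9/2 + 7 = 5/2)
c = -677/2 (c = 5/2 - 1*341 = 5/2 - 341 = -677/2 ≈ -338.50)
c² = (-677/2)² = 458329/4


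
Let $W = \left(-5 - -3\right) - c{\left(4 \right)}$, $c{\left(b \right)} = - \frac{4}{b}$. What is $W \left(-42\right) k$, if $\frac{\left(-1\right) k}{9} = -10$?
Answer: $3780$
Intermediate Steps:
$k = 90$ ($k = \left(-9\right) \left(-10\right) = 90$)
$W = -1$ ($W = \left(-5 - -3\right) - - \frac{4}{4} = \left(-5 + 3\right) - \left(-4\right) \frac{1}{4} = -2 - -1 = -2 + 1 = -1$)
$W \left(-42\right) k = \left(-1\right) \left(-42\right) 90 = 42 \cdot 90 = 3780$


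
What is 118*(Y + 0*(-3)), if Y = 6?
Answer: 708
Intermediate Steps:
118*(Y + 0*(-3)) = 118*(6 + 0*(-3)) = 118*(6 + 0) = 118*6 = 708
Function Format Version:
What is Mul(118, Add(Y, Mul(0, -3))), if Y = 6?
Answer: 708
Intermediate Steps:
Mul(118, Add(Y, Mul(0, -3))) = Mul(118, Add(6, Mul(0, -3))) = Mul(118, Add(6, 0)) = Mul(118, 6) = 708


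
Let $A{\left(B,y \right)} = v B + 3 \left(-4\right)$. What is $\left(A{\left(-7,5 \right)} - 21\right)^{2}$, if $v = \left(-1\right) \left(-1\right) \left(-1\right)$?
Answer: $676$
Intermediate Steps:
$v = -1$ ($v = 1 \left(-1\right) = -1$)
$A{\left(B,y \right)} = -12 - B$ ($A{\left(B,y \right)} = - B + 3 \left(-4\right) = - B - 12 = -12 - B$)
$\left(A{\left(-7,5 \right)} - 21\right)^{2} = \left(\left(-12 - -7\right) - 21\right)^{2} = \left(\left(-12 + 7\right) - 21\right)^{2} = \left(-5 - 21\right)^{2} = \left(-26\right)^{2} = 676$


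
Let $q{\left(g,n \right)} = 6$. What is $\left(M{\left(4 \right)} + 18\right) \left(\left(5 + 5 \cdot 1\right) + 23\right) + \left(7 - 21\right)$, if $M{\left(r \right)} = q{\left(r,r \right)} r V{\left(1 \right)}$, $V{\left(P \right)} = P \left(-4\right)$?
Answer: $-2588$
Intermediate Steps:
$V{\left(P \right)} = - 4 P$
$M{\left(r \right)} = - 24 r$ ($M{\left(r \right)} = 6 r \left(\left(-4\right) 1\right) = 6 r \left(-4\right) = - 24 r$)
$\left(M{\left(4 \right)} + 18\right) \left(\left(5 + 5 \cdot 1\right) + 23\right) + \left(7 - 21\right) = \left(\left(-24\right) 4 + 18\right) \left(\left(5 + 5 \cdot 1\right) + 23\right) + \left(7 - 21\right) = \left(-96 + 18\right) \left(\left(5 + 5\right) + 23\right) - 14 = - 78 \left(10 + 23\right) - 14 = \left(-78\right) 33 - 14 = -2574 - 14 = -2588$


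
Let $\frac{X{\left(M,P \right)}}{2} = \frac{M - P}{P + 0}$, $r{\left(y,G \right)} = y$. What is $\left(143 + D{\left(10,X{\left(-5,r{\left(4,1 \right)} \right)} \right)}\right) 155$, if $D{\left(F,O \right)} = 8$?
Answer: $23405$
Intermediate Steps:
$X{\left(M,P \right)} = \frac{2 \left(M - P\right)}{P}$ ($X{\left(M,P \right)} = 2 \frac{M - P}{P + 0} = 2 \frac{M - P}{P} = \frac{2 \left(M - P\right)}{P}$)
$\left(143 + D{\left(10,X{\left(-5,r{\left(4,1 \right)} \right)} \right)}\right) 155 = \left(143 + 8\right) 155 = 151 \cdot 155 = 23405$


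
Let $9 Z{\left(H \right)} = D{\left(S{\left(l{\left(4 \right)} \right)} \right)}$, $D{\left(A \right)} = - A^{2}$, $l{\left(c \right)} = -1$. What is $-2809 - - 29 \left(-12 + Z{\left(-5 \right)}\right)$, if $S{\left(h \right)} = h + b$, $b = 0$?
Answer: $- \frac{28442}{9} \approx -3160.2$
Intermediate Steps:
$S{\left(h \right)} = h$ ($S{\left(h \right)} = h + 0 = h$)
$Z{\left(H \right)} = - \frac{1}{9}$ ($Z{\left(H \right)} = \frac{\left(-1\right) \left(-1\right)^{2}}{9} = \frac{\left(-1\right) 1}{9} = \frac{1}{9} \left(-1\right) = - \frac{1}{9}$)
$-2809 - - 29 \left(-12 + Z{\left(-5 \right)}\right) = -2809 - - 29 \left(-12 - \frac{1}{9}\right) = -2809 - \left(-29\right) \left(- \frac{109}{9}\right) = -2809 - \frac{3161}{9} = - \frac{28442}{9}$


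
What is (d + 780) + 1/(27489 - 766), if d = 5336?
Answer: 163437869/26723 ≈ 6116.0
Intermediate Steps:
(d + 780) + 1/(27489 - 766) = (5336 + 780) + 1/(27489 - 766) = 6116 + 1/26723 = 163437869/26723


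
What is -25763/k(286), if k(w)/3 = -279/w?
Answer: 7368218/837 ≈ 8803.1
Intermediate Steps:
k(w) = -837/w (k(w) = 3*(-279/w) = -837/w)
-25763/k(286) = -25763/((-837/286)) = -25763/((-837*1/286)) = -25763/(-837/286) = -25763*(-286/837) = 7368218/837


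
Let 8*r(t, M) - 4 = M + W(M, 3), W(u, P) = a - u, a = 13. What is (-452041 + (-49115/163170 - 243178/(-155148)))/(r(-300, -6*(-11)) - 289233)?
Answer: 108986776157384/69733561648653 ≈ 1.5629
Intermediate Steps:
W(u, P) = 13 - u
r(t, M) = 17/8 (r(t, M) = ½ + (M + (13 - M))/8 = ½ + (⅛)*13 = ½ + 13/8 = 17/8)
(-452041 + (-49115/163170 - 243178/(-155148)))/(r(-300, -6*(-11)) - 289233) = (-452041 + (-49115/163170 - 243178/(-155148)))/(17/8 - 289233) = (-452041 + (-49115*1/163170 - 243178*(-1/155148)))/(-2313847/8) = (-452041 + (-9823/32634 + 121589/77574))*(-8/2313847) = (-452041 + 38165786/30137499)*(-8/2313847) = -13623347019673/30137499*(-8/2313847) = 108986776157384/69733561648653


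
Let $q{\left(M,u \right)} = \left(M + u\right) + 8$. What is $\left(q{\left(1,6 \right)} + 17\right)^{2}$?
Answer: $1024$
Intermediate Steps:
$q{\left(M,u \right)} = 8 + M + u$
$\left(q{\left(1,6 \right)} + 17\right)^{2} = \left(\left(8 + 1 + 6\right) + 17\right)^{2} = \left(15 + 17\right)^{2} = 32^{2} = 1024$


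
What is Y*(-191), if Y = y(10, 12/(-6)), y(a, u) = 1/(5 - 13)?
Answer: 191/8 ≈ 23.875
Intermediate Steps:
y(a, u) = -⅛ (y(a, u) = 1/(-8) = -⅛)
Y = -⅛ ≈ -0.12500
Y*(-191) = -⅛*(-191) = 191/8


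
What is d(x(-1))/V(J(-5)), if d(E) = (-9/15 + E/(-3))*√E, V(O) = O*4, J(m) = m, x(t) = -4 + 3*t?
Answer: -13*I*√7/150 ≈ -0.2293*I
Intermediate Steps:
V(O) = 4*O
d(E) = √E*(-⅗ - E/3) (d(E) = (-9*1/15 + E*(-⅓))*√E = (-⅗ - E/3)*√E = √E*(-⅗ - E/3))
d(x(-1))/V(J(-5)) = (√(-4 + 3*(-1))*(-9 - 5*(-4 + 3*(-1)))/15)/((4*(-5))) = (√(-4 - 3)*(-9 - 5*(-4 - 3))/15)/(-20) = (√(-7)*(-9 - 5*(-7))/15)*(-1/20) = ((I*√7)*(-9 + 35)/15)*(-1/20) = ((1/15)*(I*√7)*26)*(-1/20) = (26*I*√7/15)*(-1/20) = -13*I*√7/150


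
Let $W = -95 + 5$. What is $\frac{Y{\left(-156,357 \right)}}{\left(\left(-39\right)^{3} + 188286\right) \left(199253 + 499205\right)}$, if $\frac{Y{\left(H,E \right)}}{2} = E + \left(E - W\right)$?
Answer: $\frac{268}{15013005481} \approx 1.7851 \cdot 10^{-8}$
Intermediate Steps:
$W = -90$
$Y{\left(H,E \right)} = 180 + 4 E$ ($Y{\left(H,E \right)} = 2 \left(E + \left(E - -90\right)\right) = 2 \left(E + \left(E + 90\right)\right) = 2 \left(E + \left(90 + E\right)\right) = 2 \left(90 + 2 E\right) = 180 + 4 E$)
$\frac{Y{\left(-156,357 \right)}}{\left(\left(-39\right)^{3} + 188286\right) \left(199253 + 499205\right)} = \frac{180 + 4 \cdot 357}{\left(\left(-39\right)^{3} + 188286\right) \left(199253 + 499205\right)} = \frac{180 + 1428}{\left(-59319 + 188286\right) 698458} = \frac{1608}{128967 \cdot 698458} = \frac{1608}{90078032886} = 1608 \cdot \frac{1}{90078032886} = \frac{268}{15013005481}$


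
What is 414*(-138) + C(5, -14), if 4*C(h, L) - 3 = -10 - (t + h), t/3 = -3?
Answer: -228531/4 ≈ -57133.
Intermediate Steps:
t = -9 (t = 3*(-3) = -9)
C(h, L) = 1/2 - h/4 (C(h, L) = 3/4 + (-10 - (-9 + h))/4 = 3/4 + (-10 + (9 - h))/4 = 3/4 + (-1 - h)/4 = 3/4 + (-1/4 - h/4) = 1/2 - h/4)
414*(-138) + C(5, -14) = 414*(-138) + (1/2 - 1/4*5) = -57132 + (1/2 - 5/4) = -57132 - 3/4 = -228531/4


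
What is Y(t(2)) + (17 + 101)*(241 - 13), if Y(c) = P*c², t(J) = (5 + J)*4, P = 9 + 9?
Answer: 41016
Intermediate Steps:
P = 18
t(J) = 20 + 4*J
Y(c) = 18*c²
Y(t(2)) + (17 + 101)*(241 - 13) = 18*(20 + 4*2)² + (17 + 101)*(241 - 13) = 18*(20 + 8)² + 118*228 = 18*28² + 26904 = 18*784 + 26904 = 14112 + 26904 = 41016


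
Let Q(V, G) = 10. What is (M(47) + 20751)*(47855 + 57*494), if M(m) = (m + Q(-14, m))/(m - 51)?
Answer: 6305050311/4 ≈ 1.5763e+9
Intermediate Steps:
M(m) = (10 + m)/(-51 + m) (M(m) = (m + 10)/(m - 51) = (10 + m)/(-51 + m))
(M(47) + 20751)*(47855 + 57*494) = ((10 + 47)/(-51 + 47) + 20751)*(47855 + 57*494) = (57/(-4) + 20751)*(47855 + 28158) = (-¼*57 + 20751)*76013 = (-57/4 + 20751)*76013 = (82947/4)*76013 = 6305050311/4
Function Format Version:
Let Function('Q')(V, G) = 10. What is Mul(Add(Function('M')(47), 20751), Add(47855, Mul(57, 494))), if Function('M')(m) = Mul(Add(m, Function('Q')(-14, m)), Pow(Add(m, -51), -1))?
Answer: Rational(6305050311, 4) ≈ 1.5763e+9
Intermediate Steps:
Function('M')(m) = Mul(Pow(Add(-51, m), -1), Add(10, m)) (Function('M')(m) = Mul(Add(m, 10), Pow(Add(m, -51), -1)) = Mul(Add(10, m), Pow(Add(-51, m), -1)) = Mul(Pow(Add(-51, m), -1), Add(10, m)))
Mul(Add(Function('M')(47), 20751), Add(47855, Mul(57, 494))) = Mul(Add(Mul(Pow(Add(-51, 47), -1), Add(10, 47)), 20751), Add(47855, Mul(57, 494))) = Mul(Add(Mul(Pow(-4, -1), 57), 20751), Add(47855, 28158)) = Mul(Add(Mul(Rational(-1, 4), 57), 20751), 76013) = Mul(Add(Rational(-57, 4), 20751), 76013) = Mul(Rational(82947, 4), 76013) = Rational(6305050311, 4)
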